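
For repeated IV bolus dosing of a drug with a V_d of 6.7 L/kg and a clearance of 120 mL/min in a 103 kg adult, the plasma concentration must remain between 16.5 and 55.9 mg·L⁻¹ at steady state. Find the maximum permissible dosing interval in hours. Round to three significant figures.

117 h

Vd = 6.7 L/kg × 103 kg = 690.1 L
Convert clearance: 120 mL/min × 60 min/h ÷ 1000 mL/L = 7.200 L/h
k = CL / Vd = 7.200 / 690.1 = 0.01043 h⁻¹
Between IV bolus doses, concentration decays as C = C₀·e^(−kτ), so C_peak/C_trough = e^(kτ).
τ_max = ln(C_peak/C_trough) / k = ln(55.9/16.5) / 0.01043 = 1.220 / 0.01043 = 117.0 h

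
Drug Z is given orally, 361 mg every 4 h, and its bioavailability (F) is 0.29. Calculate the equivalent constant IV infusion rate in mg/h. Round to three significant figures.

26.2 mg/h

Equivalent systemic input: infusion rate = F·D/τ.
Rate = 0.29 × 361 / 4 = 26.17 mg/h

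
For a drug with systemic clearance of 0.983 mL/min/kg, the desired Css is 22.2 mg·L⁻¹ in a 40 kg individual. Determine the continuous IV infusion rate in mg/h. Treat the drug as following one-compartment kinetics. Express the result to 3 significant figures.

52.4 mg/h

CL = 0.983 mL/min/kg × 40 kg = 39.32 mL/min = 39.32 × 60/1000 = 2.359 L/h
Rate = CL × Css = 2.359 × 22.2 = 52.37 mg/h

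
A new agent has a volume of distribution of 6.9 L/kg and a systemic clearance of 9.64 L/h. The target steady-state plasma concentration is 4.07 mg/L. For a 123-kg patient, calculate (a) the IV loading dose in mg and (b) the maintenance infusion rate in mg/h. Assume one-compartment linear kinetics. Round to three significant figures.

Vd(total) = 123 kg × 6.9 L/kg = 848.7 L
Loading: fill Vd to C_target → 848.7 L × 4.07 mg/L = 3454 mg
Infusion rate = 9.640 L/h × 4.07 mg/L = 39.23 mg/h

(a) 3450 mg; (b) 39.2 mg/h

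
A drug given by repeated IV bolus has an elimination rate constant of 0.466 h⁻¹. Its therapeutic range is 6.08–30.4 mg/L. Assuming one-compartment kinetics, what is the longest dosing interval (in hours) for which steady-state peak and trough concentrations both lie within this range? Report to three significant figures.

3.45 h

Between IV bolus doses, concentration decays as C = C₀·e^(−kτ), so C_peak/C_trough = e^(kτ).
τ_max = ln(C_peak/C_trough) / k = ln(30.4/6.08) / 0.4660 = 1.609 / 0.4660 = 3.453 h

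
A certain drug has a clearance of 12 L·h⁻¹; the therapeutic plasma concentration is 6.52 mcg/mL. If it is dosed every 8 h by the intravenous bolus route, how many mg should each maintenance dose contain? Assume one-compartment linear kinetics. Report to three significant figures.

D = CL × Css × τ = 12.00 × 6.52 × 8 = 625.9 mg

626 mg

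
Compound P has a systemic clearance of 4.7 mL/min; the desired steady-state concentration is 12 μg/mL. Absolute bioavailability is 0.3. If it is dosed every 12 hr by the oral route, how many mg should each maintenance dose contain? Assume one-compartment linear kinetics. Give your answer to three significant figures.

CL = 4.7 mL/min = 4.7 × 0.06 = 0.2820 L/h
At steady state, dose per interval replaces the amount cleared in that interval: F·D/τ = CL·Css.
D = CL × Css × τ / F = 0.2820 × 12 × 12 / 0.3 = 135.4 mg

135 mg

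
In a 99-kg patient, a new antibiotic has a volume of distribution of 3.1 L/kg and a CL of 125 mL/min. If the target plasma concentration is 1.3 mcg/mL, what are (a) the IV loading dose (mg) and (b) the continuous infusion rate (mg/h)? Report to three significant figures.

(a) 399 mg; (b) 9.75 mg/h

Total Vd = 3.1 × 99 = 306.9 L
Loading: fill Vd to C_target → 306.9 L × 1.3 mg/L = 399.0 mg
CL = 125 mL/min = 125 × 0.06 = 7.500 L/h
Infusion rate = 7.500 L/h × 1.3 mg/L = 9.750 mg/h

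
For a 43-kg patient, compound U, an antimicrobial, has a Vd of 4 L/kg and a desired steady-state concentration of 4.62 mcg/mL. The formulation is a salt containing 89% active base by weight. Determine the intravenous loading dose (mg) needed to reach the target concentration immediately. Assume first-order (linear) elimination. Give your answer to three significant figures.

893 mg

Vd = 4 L/kg × 43 kg = 172.0 L
The loading dose fills Vd to the target concentration.
LD = Vd × C / S = 172.0 × 4.620 / 0.89 = 892.9 mg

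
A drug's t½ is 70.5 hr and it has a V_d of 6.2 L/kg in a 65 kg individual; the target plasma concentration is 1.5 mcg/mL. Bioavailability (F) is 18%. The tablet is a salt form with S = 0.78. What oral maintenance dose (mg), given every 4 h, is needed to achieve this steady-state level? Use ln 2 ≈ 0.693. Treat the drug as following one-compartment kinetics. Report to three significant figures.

169 mg

Vd(total) = 65 kg × 6.2 L/kg = 403.0 L
CL = ln 2 · Vd / t½ = 0.693 × 403.0 / 70.5 = 3.961 L/h
D = CL × Css × τ / F / S = 3.961 × 1.5 × 4 / 0.18 / 0.78 = 169.3 mg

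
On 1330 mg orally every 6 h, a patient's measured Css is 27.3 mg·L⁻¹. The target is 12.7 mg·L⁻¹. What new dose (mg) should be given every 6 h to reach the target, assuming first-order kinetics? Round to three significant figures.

For first-order elimination, Css ∝ F·D/(CL·τ); F and CL are unchanged, so Css ∝ D/τ.
D₂ = D₁ × (Css,target / Css,current) = 1330 × 12.7/27.3 = 618.7 mg

619 mg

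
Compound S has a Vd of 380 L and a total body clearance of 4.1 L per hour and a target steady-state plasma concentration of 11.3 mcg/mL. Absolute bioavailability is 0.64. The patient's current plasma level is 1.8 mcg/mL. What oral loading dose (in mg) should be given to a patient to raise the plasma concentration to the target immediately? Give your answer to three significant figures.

The loading dose fills Vd to the target concentration.
Concentration deficit ΔC = 11.3 − 1.8 = 9.500 mg/L
LD = Vd × ΔC / F = 380.0 × 9.500 / 0.64 = 5641 mg

5640 mg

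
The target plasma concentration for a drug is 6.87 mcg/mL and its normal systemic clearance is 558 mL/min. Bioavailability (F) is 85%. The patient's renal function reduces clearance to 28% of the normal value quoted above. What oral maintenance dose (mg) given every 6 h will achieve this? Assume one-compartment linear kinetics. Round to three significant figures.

CL = 558 mL/min = 558 × 0.06 = 33.48 L/h
Patient clearance = 0.28 × 33.48 = 9.374 L/h
D = CL × Css × τ / F = 9.374 × 6.87 × 6 / 0.85 = 454.6 mg

455 mg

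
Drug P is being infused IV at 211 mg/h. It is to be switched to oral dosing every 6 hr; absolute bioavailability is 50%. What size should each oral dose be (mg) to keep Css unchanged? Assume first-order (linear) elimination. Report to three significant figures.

To maintain the same Css, the systemic dosing rate must be unchanged: F·D/τ = infusion rate.
D = rate × τ / F = 211 × 6 / 0.5 = 2532 mg

2530 mg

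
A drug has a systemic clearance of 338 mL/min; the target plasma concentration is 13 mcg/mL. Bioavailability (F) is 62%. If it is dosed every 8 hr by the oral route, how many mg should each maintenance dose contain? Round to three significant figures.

CL = 338 mL/min = 338 × 0.06 = 20.28 L/h
D = CL × Css × τ / F = 20.28 × 13 × 8 / 0.62 = 3402 mg

3400 mg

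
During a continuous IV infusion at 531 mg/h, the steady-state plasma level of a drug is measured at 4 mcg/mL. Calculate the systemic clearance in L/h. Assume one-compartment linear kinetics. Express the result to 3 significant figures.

133 L/h

At steady state, infusion rate = CL × Css, so CL = rate / Css.
CL = 531 / 4 = 132.8 L/h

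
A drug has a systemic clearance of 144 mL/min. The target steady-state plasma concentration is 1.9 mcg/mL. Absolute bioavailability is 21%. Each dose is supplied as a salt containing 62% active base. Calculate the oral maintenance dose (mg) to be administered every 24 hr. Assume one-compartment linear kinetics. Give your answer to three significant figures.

3030 mg

Convert clearance: 144 mL/min × 60 min/h ÷ 1000 mL/L = 8.640 L/h
At steady state, dose per interval replaces the amount cleared in that interval: F·S·D/τ = CL·Css.
D = CL × Css × τ / F / S = 8.640 × 1.9 × 24 / 0.21 / 0.62 = 3026 mg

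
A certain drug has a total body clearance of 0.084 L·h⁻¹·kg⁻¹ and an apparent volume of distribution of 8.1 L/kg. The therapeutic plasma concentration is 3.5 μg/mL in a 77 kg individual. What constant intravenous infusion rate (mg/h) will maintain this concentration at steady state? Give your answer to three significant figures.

CL = 0.084 L·h⁻¹·kg⁻¹ × 77 kg = 6.468 L/h
Infusion rate = CL · Css = 6.468 L/h × 3.5 mg/L = 22.64 mg/h

22.6 mg/h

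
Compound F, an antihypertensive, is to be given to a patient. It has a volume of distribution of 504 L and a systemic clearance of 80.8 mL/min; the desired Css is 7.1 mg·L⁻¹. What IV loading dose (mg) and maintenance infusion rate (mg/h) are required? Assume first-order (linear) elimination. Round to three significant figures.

(a) 3580 mg; (b) 34.4 mg/h

Loading: fill Vd to C_target → 504.0 L × 7.1 mg/L = 3578 mg
Convert clearance: 80.8 mL/min × 60 min/h ÷ 1000 mL/L = 4.848 L/h
Maintenance: replace elimination → rate = CL × Css = 4.848 × 7.1 = 34.42 mg/h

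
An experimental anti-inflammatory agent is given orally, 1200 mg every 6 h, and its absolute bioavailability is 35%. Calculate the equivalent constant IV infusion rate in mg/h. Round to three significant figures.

70.0 mg/h

Equivalent systemic input: infusion rate = F·D/τ.
Rate = 0.35 × 1200 / 6 = 70.00 mg/h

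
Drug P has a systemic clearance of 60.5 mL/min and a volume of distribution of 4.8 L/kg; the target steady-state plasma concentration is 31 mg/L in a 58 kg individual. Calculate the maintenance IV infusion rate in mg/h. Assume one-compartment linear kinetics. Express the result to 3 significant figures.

113 mg/h

CL = 60.5 mL/min = 60.5 × 0.06 = 3.630 L/h
Maintenance depends on clearance, not Vd — rate in must match rate out.
Rate = CL × Css = 3.630 × 31 = 112.5 mg/h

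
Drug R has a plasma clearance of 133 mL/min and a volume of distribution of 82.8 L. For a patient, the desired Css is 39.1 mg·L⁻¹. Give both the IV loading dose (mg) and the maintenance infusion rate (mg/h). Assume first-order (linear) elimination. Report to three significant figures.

(a) 3240 mg; (b) 312 mg/h

Loading dose = Vd × C = 82.80 × 39.1 = 3237 mg
CL = 133 mL/min × 60/1000 = 7.980 L/h
Maintenance: replace elimination → rate = CL × Css = 7.980 × 39.1 = 312.0 mg/h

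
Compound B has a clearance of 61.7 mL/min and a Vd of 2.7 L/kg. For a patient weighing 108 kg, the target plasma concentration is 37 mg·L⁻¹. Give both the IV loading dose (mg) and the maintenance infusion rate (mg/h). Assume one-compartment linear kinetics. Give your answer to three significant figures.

(a) 10800 mg; (b) 137 mg/h

Vd = 2.7 L/kg × 108 kg = 291.6 L
Loading dose = Vd × C = 291.6 × 37 = 10790 mg
CL = 61.7 mL/min × 60/1000 = 3.702 L/h
Maintenance infusion rate = CL × Css = 3.702 × 37 = 137.0 mg/h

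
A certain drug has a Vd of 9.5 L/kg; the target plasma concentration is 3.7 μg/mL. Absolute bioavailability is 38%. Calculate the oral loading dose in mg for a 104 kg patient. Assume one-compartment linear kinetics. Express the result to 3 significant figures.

Vd = 9.5 L/kg × 104 kg = 988.0 L
LD = Vd × C / F = 988.0 × 3.700 / 0.38 = 9620 mg

9620 mg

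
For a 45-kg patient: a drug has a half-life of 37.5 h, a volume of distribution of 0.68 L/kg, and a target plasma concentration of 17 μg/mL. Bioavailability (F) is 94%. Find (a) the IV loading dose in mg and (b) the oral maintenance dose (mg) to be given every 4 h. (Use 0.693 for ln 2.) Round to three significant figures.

(a) 520 mg; (b) 40.9 mg

Vd(total) = 45 kg × 0.68 L/kg = 30.60 L
LD = Vd × C = 30.60 × 17 = 520.2 mg
CL = 0.693 × Vd / t½ = 0.693 × 30.60 / 37.5 = 0.5655 L/h
D = CL × Css × τ / F = 0.5655 × 17 × 4 / 0.94 = 40.91 mg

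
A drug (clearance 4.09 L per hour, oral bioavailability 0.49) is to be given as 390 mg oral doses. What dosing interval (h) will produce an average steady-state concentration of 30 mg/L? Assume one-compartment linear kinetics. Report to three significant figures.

1.56 h

F·D/τ = CL·Css → τ = F·D / (CL·Css).
τ = 0.49 × 390 / (4.09 × 30) = 1.557 h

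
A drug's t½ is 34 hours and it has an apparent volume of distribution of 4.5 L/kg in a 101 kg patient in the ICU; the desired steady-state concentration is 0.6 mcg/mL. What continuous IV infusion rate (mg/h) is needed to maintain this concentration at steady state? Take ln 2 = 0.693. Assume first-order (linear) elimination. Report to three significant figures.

Vd = 4.5 L/kg × 101 kg = 454.5 L
k = 0.693/34 = 0.02038 h⁻¹, so CL = k·Vd = 0.02038 × 454.5 = 9.263 L/h
Infusion rate = CL × Css = 9.263 × 0.6 = 5.558 mg/h

5.56 mg/h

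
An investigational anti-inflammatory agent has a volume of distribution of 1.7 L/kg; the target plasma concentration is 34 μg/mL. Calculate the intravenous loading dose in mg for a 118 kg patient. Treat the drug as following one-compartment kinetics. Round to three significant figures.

6820 mg

Vd = 1.7 L/kg × 118 kg = 200.6 L
The loading dose fills Vd to the target concentration.
LD = Vd × C = 200.6 × 34.00 = 6820 mg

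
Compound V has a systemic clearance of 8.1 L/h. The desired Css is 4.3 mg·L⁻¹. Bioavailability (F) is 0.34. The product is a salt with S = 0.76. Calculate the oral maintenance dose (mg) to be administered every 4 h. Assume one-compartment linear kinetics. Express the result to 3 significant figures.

539 mg

D = CL × Css × τ / F / S = 8.100 × 4.3 × 4 / 0.34 / 0.76 = 539.2 mg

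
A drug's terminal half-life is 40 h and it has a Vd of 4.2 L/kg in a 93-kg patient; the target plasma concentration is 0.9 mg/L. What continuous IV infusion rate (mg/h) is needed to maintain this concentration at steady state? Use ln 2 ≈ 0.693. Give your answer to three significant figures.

Vd(total) = 93 kg × 4.2 L/kg = 390.6 L
CL = ln 2 · Vd / t½ = 0.693 × 390.6 / 40 = 6.767 L/h
Infusion rate = CL × Css = 6.767 × 0.9 = 6.090 mg/h

6.09 mg/h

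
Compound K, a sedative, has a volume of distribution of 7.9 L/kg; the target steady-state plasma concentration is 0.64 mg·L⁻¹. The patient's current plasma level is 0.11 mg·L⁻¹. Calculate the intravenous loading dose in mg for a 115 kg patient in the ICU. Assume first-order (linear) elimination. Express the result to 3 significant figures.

Vd = 7.9 L/kg × 115 kg = 908.5 L
Concentration deficit ΔC = 0.64 − 0.11 = 0.5300 mg/L
LD = Vd × ΔC = 908.5 × 0.5300 = 481.5 mg

482 mg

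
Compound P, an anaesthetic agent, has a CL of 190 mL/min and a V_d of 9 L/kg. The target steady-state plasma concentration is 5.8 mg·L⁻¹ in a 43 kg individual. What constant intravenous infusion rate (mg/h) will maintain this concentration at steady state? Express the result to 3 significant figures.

66.1 mg/h

CL = 190 mL/min × 60/1000 = 11.40 L/h
Maintenance depends on clearance, not Vd — rate in must match rate out.
Rate = CL × Css = 11.40 × 5.8 = 66.12 mg/h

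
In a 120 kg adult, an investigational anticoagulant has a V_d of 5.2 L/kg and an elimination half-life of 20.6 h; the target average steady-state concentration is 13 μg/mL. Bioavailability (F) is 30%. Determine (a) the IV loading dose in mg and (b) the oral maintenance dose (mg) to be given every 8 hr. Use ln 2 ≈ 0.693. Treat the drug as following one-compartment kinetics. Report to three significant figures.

(a) 8110 mg; (b) 7280 mg

Total Vd = 5.2 × 120 = 624.0 L
LD = Vd × C = 624.0 × 13 = 8112 mg
CL = 0.693 × Vd / t½ = 0.693 × 624.0 / 20.6 = 20.99 L/h
D = CL × Css × τ / F = 20.99 × 13 × 8 / 0.3 = 7277 mg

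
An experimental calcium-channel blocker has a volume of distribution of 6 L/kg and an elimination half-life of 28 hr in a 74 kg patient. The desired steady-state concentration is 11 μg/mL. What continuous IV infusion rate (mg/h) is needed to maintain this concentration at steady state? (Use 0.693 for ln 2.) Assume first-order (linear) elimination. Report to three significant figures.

121 mg/h

Vd = 6 L/kg × 74 kg = 444.0 L
CL = ln 2 · Vd / t½ = 0.693 × 444.0 / 28 = 10.99 L/h
Infusion rate = CL × Css = 10.99 × 11 = 120.9 mg/h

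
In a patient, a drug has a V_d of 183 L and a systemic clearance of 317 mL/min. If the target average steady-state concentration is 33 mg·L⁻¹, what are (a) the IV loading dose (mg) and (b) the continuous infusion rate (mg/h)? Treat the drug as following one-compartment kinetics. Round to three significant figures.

Loading: fill Vd to C_target → 183.0 L × 33 mg/L = 6039 mg
CL = 317 mL/min = 317 × 0.06 = 19.02 L/h
Infusion rate = 19.02 L/h × 33 mg/L = 627.7 mg/h

(a) 6040 mg; (b) 628 mg/h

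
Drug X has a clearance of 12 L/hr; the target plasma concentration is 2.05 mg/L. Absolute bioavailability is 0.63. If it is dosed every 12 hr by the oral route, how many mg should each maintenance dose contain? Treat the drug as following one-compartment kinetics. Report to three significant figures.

D = CL × Css × τ / F = 12.00 × 2.05 × 12 / 0.63 = 468.6 mg

469 mg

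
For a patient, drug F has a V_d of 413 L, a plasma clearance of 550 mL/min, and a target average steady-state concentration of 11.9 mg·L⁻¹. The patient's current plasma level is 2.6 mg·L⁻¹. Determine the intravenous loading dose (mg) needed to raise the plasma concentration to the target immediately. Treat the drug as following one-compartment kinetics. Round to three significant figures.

3840 mg

Concentration deficit ΔC = 11.9 − 2.6 = 9.300 mg/L
LD = Vd × ΔC = 413.0 × 9.300 = 3841 mg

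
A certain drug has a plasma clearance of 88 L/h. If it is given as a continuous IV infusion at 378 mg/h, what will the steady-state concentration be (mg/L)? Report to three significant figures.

Css = rate / CL = 378 / 88.00 = 4.295 mg/L

4.30 mg/L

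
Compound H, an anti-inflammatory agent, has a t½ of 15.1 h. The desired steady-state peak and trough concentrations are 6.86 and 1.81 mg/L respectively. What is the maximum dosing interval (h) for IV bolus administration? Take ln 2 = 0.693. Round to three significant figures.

k = 0.693 / t½ = 0.693 / 15.1 = 0.04589 h⁻¹
Between IV bolus doses, concentration decays as C = C₀·e^(−kτ), so C_peak/C_trough = e^(kτ).
τ_max = ln(C_peak/C_trough) / k = ln(6.86/1.81) / 0.04589 = 1.332 / 0.04589 = 29.03 h

29.0 h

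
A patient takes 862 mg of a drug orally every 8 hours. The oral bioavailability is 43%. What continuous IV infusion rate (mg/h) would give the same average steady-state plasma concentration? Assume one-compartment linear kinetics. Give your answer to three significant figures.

Equivalent systemic input: infusion rate = F·D/τ.
Rate = 0.43 × 862 / 8 = 46.33 mg/h

46.3 mg/h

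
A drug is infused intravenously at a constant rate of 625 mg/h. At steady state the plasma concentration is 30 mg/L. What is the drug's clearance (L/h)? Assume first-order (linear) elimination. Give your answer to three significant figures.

20.8 L/h

At steady state, infusion rate = CL × Css, so CL = rate / Css.
CL = 625 / 30 = 20.83 L/h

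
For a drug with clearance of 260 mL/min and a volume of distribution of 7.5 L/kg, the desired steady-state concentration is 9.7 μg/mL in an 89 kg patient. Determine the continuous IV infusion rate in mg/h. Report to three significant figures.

Convert clearance: 260 mL/min × 60 min/h ÷ 1000 mL/L = 15.60 L/h
R₀ = 15.60 × 9.7 = 151.3 mg/h

151 mg/h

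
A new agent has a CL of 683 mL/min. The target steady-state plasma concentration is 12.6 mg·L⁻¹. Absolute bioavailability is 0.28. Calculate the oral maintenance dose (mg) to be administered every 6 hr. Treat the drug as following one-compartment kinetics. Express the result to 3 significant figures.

11100 mg

CL = 683 mL/min = 683 × 0.06 = 40.98 L/h
D = CL × Css × τ / F = 40.98 × 12.6 × 6 / 0.28 = 11060 mg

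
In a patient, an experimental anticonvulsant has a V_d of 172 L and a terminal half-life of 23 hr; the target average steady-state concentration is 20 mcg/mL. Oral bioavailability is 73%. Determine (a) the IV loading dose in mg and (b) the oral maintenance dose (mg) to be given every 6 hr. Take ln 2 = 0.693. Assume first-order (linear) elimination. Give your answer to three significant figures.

(a) 3440 mg; (b) 852 mg

LD = Vd × C = 172.0 × 20 = 3440 mg
CL = 0.693 × Vd / t½ = 0.693 × 172.0 / 23 = 5.182 L/h
D = CL × Css × τ / F = 5.182 × 20 × 6 / 0.73 = 851.8 mg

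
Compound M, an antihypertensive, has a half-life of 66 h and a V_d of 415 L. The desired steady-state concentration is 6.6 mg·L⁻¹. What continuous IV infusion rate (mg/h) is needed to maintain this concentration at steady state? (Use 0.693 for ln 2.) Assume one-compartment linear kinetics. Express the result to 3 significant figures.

28.8 mg/h

CL = ln 2 · Vd / t½ = 0.693 × 415.0 / 66 = 4.358 L/h
Infusion rate = CL × Css = 4.358 × 6.6 = 28.76 mg/h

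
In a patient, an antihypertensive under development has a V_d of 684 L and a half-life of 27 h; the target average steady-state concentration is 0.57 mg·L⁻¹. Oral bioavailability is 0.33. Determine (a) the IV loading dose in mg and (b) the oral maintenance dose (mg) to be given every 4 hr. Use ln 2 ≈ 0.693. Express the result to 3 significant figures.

LD = Vd × C = 684.0 × 0.57 = 389.9 mg
CL = 0.693 × Vd / t½ = 0.693 × 684.0 / 27 = 17.56 L/h
D = CL × Css × τ / F = 17.56 × 0.57 × 4 / 0.33 = 121.3 mg

(a) 390 mg; (b) 121 mg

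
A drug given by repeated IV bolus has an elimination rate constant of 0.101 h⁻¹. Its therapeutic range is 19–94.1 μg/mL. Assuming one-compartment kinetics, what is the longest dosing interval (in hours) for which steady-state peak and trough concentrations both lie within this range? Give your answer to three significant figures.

15.8 h

Between IV bolus doses, concentration decays as C = C₀·e^(−kτ), so C_peak/C_trough = e^(kτ).
τ_max = ln(C_peak/C_trough) / k = ln(94.1/19) / 0.1010 = 1.600 / 0.1010 = 15.84 h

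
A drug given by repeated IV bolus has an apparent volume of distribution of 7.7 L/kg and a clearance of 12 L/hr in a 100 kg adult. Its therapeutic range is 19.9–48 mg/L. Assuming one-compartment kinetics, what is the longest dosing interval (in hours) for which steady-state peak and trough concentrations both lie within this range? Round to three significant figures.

Vd(total) = 100 kg × 7.7 L/kg = 770.0 L
k = CL / Vd = 12.00 / 770.0 = 0.01558 h⁻¹
Between IV bolus doses, concentration decays as C = C₀·e^(−kτ), so C_peak/C_trough = e^(kτ).
τ_max = ln(C_peak/C_trough) / k = ln(48/19.9) / 0.01558 = 0.8805 / 0.01558 = 56.51 h

56.5 h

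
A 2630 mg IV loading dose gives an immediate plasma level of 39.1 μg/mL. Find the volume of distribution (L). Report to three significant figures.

Immediately after an IV bolus, C₀ = Dose / Vd, so Vd = Dose / C₀.
Vd = 2630 / 39.1 = 67.26 L

67.3 L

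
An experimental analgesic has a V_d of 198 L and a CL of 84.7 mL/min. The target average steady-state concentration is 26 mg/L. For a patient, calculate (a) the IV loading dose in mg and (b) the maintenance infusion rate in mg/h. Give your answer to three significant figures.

(a) 5150 mg; (b) 132 mg/h

LD = Vd · C_target = 198.0 × 26 = 5148 mg
Convert clearance: 84.7 mL/min × 60 min/h ÷ 1000 mL/L = 5.082 L/h
Maintenance infusion rate = CL × Css = 5.082 × 26 = 132.1 mg/h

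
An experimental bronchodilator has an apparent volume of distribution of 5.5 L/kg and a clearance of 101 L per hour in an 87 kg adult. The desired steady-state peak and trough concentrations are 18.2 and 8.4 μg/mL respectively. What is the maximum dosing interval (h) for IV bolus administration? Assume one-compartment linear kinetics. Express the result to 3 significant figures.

Vd(total) = 87 kg × 5.5 L/kg = 478.5 L
k = CL / Vd = 101.0 / 478.5 = 0.2111 h⁻¹
Between IV bolus doses, concentration decays as C = C₀·e^(−kτ), so C_peak/C_trough = e^(kτ).
τ_max = ln(C_peak/C_trough) / k = ln(18.2/8.4) / 0.2111 = 0.7732 / 0.2111 = 3.663 h

3.66 h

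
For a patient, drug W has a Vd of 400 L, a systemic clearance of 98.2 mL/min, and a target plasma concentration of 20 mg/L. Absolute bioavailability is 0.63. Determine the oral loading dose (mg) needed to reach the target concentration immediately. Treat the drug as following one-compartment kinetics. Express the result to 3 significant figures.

12700 mg

LD = Vd × C / F = 400.0 × 20.00 / 0.63 = 12700 mg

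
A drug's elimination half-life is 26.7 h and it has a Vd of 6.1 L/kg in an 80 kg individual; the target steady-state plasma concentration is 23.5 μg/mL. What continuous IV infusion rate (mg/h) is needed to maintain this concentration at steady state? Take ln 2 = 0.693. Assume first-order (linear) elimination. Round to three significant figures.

298 mg/h

Total Vd = 6.1 × 80 = 488.0 L
k = 0.693/26.7 = 0.02596 h⁻¹, so CL = k·Vd = 0.02596 × 488.0 = 12.67 L/h
Infusion rate = CL × Css = 12.67 × 23.5 = 297.7 mg/h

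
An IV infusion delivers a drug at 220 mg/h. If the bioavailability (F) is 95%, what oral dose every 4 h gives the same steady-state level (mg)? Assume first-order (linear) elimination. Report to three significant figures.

To maintain the same Css, the systemic dosing rate must be unchanged: F·D/τ = infusion rate.
D = rate × τ / F = 220 × 4 / 0.95 = 926.3 mg

926 mg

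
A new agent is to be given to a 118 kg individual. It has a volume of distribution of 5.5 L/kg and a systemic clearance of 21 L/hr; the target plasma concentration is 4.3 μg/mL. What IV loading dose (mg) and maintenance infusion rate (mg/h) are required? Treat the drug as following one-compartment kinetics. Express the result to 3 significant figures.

Vd(total) = 118 kg × 5.5 L/kg = 649.0 L
Loading: fill Vd to C_target → 649.0 L × 4.3 mg/L = 2791 mg
Maintenance infusion rate = CL × Css = 21.00 × 4.3 = 90.30 mg/h

(a) 2790 mg; (b) 90.3 mg/h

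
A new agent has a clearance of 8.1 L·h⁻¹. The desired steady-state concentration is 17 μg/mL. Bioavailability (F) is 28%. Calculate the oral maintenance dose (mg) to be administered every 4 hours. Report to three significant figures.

1970 mg

D = CL × Css × τ / F = 8.100 × 17 × 4 / 0.28 = 1967 mg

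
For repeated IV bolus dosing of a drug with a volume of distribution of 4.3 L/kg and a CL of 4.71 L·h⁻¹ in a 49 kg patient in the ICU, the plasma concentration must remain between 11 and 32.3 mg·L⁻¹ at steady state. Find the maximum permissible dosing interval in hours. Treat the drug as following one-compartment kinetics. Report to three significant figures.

48.2 h

Vd(total) = 49 kg × 4.3 L/kg = 210.7 L
k = CL / Vd = 4.710 / 210.7 = 0.02235 h⁻¹
Between IV bolus doses, concentration decays as C = C₀·e^(−kτ), so C_peak/C_trough = e^(kτ).
τ_max = ln(C_peak/C_trough) / k = ln(32.3/11) / 0.02235 = 1.077 / 0.02235 = 48.19 h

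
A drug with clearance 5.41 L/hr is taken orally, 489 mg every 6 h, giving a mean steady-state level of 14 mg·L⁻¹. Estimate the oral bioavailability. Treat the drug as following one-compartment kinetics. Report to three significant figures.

0.929

F·D/τ = CL·Css at steady state → F = CL·Css·τ / D.
F = 5.41 × 14 × 6 / 489 = 0.929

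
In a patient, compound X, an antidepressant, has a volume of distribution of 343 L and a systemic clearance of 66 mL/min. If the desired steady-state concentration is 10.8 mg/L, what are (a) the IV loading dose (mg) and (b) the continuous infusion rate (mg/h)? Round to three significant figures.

(a) 3700 mg; (b) 42.8 mg/h

Loading dose = Vd × C = 343.0 × 10.8 = 3704 mg
CL = 66 mL/min = 66 × 0.06 = 3.960 L/h
Maintenance infusion rate = CL × Css = 3.960 × 10.8 = 42.77 mg/h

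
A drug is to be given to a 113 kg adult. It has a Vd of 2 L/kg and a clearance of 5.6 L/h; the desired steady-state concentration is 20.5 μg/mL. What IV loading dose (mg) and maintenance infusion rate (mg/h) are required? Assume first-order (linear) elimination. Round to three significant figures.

(a) 4630 mg; (b) 115 mg/h

Vd = 2 L/kg × 113 kg = 226.0 L
Loading: fill Vd to C_target → 226.0 L × 20.5 mg/L = 4633 mg
Maintenance: replace elimination → rate = CL × Css = 5.600 × 20.5 = 114.8 mg/h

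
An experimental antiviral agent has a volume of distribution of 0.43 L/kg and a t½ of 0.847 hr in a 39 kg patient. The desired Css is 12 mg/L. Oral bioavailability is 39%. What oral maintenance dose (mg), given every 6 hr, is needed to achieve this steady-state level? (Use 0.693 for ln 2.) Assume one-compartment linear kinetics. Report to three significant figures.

2530 mg

Vd = 0.43 L/kg × 39 kg = 16.77 L
CL = 0.693 × Vd / t½ = 0.693 × 16.77 / 0.847 = 13.72 L/h
D = CL × Css × τ / F = 13.72 × 12 × 6 / 0.39 = 2533 mg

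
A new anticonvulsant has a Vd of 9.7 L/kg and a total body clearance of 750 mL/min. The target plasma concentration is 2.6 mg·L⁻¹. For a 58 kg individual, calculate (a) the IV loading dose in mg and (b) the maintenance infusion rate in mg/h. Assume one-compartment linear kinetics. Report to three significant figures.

Vd(total) = 58 kg × 9.7 L/kg = 562.6 L
LD = Vd · C_target = 562.6 × 2.6 = 1463 mg
CL = 750 mL/min × 60/1000 = 45.00 L/h
Maintenance: replace elimination → rate = CL × Css = 45.00 × 2.6 = 117.0 mg/h

(a) 1460 mg; (b) 117 mg/h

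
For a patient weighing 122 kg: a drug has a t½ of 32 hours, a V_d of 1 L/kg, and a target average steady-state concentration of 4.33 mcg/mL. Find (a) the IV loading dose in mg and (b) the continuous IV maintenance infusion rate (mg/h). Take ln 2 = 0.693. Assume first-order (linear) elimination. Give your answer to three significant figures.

(a) 528 mg; (b) 11.4 mg/h

Vd = 1 L/kg × 122 kg = 122.0 L
LD = Vd × C = 122.0 × 4.33 = 528.3 mg
CL = 0.693 × Vd / t½ = 0.693 × 122.0 / 32 = 2.642 L/h
Infusion rate = CL × Css = 2.642 × 4.33 = 11.44 mg/h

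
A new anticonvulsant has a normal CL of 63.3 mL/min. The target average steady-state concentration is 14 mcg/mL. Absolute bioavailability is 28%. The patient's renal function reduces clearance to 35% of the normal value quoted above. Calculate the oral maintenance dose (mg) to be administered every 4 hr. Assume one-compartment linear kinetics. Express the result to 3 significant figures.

266 mg

Convert clearance: 63.3 mL/min × 60 min/h ÷ 1000 mL/L = 3.798 L/h
Patient clearance = 0.35 × 3.798 = 1.329 L/h
D = CL × Css × τ / F = 1.329 × 14 × 4 / 0.28 = 265.8 mg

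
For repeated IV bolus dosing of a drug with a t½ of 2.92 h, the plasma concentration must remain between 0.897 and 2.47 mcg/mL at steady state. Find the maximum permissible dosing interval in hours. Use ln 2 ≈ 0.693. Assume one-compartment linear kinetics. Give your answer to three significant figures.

k = 0.693 / t½ = 0.693 / 2.92 = 0.2373 h⁻¹
Between IV bolus doses, concentration decays as C = C₀·e^(−kτ), so C_peak/C_trough = e^(kτ).
τ_max = ln(C_peak/C_trough) / k = ln(2.47/0.897) / 0.2373 = 1.013 / 0.2373 = 4.269 h

4.27 h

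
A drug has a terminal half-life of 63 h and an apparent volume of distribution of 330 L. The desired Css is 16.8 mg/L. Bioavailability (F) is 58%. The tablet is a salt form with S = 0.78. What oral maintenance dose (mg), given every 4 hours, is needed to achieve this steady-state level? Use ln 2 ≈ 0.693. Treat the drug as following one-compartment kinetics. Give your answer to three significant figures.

539 mg

CL = ln 2 · Vd / t½ = 0.693 × 330.0 / 63 = 3.630 L/h
D = CL × Css × τ / F / S = 3.630 × 16.8 × 4 / 0.58 / 0.78 = 539.2 mg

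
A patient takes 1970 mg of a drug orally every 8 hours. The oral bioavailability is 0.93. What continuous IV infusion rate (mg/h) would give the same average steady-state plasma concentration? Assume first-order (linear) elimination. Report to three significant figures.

229 mg/h

Equivalent systemic input: infusion rate = F·D/τ.
Rate = 0.93 × 1970 / 8 = 229.0 mg/h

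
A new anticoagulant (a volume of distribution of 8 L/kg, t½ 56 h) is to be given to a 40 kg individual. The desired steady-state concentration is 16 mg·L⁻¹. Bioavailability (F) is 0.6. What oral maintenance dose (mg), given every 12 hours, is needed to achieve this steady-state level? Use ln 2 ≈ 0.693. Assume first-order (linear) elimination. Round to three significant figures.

1270 mg

Vd(total) = 40 kg × 8 L/kg = 320.0 L
CL = 0.693 × Vd / t½ = 0.693 × 320.0 / 56 = 3.960 L/h
D = CL × Css × τ / F = 3.960 × 16 × 12 / 0.6 = 1267 mg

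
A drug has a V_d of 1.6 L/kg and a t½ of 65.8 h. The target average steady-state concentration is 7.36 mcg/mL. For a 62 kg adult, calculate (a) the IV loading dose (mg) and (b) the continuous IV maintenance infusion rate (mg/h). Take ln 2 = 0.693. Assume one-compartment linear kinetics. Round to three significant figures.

Vd = 1.6 L/kg × 62 kg = 99.20 L
LD = Vd × C = 99.20 × 7.36 = 730.1 mg
CL = 0.693 × Vd / t½ = 0.693 × 99.20 / 65.8 = 1.045 L/h
Infusion rate = CL × Css = 1.045 × 7.36 = 7.691 mg/h

(a) 730 mg; (b) 7.69 mg/h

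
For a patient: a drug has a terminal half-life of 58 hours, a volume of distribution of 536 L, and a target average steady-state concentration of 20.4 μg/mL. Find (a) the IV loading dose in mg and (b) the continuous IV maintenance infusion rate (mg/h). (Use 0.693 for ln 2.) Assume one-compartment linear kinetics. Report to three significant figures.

(a) 10900 mg; (b) 131 mg/h

LD = Vd × C = 536.0 × 20.4 = 10930 mg
CL = 0.693 × Vd / t½ = 0.693 × 536.0 / 58 = 6.404 L/h
Infusion rate = CL × Css = 6.404 × 20.4 = 130.6 mg/h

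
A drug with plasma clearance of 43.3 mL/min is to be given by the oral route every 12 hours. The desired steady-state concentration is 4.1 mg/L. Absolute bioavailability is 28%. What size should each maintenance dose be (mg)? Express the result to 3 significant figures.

457 mg

CL = 43.3 mL/min × 60/1000 = 2.598 L/h
D = CL × Css × τ / F = 2.598 × 4.1 × 12 / 0.28 = 456.5 mg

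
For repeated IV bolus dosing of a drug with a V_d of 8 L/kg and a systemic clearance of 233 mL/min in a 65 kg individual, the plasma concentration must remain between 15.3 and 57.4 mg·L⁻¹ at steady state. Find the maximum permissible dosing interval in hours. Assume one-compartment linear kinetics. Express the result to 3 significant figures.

Vd(total) = 65 kg × 8 L/kg = 520.0 L
CL = 233 mL/min = 233 × 0.06 = 13.98 L/h
k = CL / Vd = 13.98 / 520.0 = 0.02688 h⁻¹
Between IV bolus doses, concentration decays as C = C₀·e^(−kτ), so C_peak/C_trough = e^(kτ).
τ_max = ln(C_peak/C_trough) / k = ln(57.4/15.3) / 0.02688 = 1.322 / 0.02688 = 49.18 h

49.2 h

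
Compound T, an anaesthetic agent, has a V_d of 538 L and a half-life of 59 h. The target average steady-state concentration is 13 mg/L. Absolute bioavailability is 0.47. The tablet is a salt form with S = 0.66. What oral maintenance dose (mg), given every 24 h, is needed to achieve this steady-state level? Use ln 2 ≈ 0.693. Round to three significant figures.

CL = 0.693 × Vd / t½ = 0.693 × 538.0 / 59 = 6.319 L/h
D = CL × Css × τ / F / S = 6.319 × 13 × 24 / 0.47 / 0.66 = 6356 mg

6360 mg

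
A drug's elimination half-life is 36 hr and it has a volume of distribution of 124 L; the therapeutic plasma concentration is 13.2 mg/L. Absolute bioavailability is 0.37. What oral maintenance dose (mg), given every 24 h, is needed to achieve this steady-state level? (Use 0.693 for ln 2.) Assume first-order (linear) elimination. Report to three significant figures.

k = 0.693/36 = 0.01925 h⁻¹, so CL = k·Vd = 0.01925 × 124.0 = 2.387 L/h
D = CL × Css × τ / F = 2.387 × 13.2 × 24 / 0.37 = 2044 mg

2040 mg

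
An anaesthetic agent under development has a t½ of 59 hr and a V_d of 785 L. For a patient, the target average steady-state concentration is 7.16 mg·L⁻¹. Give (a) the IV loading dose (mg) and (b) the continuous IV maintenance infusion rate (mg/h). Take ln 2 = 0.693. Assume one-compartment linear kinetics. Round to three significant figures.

LD = Vd × C = 785.0 × 7.16 = 5621 mg
CL = 0.693 × Vd / t½ = 0.693 × 785.0 / 59 = 9.220 L/h
Infusion rate = CL × Css = 9.220 × 7.16 = 66.02 mg/h

(a) 5620 mg; (b) 66.0 mg/h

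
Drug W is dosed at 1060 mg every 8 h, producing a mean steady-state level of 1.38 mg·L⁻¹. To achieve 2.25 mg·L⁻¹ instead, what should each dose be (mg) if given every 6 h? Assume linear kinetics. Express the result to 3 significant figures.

1300 mg

With linear kinetics, Css is proportional to dose rate (D/τ) at fixed clearance.
D₂ = D₁ × (Css,target / Css,current) × (τ₂/τ₁) = 1060 × (2.25/1.38) × (6/8) = 1296 mg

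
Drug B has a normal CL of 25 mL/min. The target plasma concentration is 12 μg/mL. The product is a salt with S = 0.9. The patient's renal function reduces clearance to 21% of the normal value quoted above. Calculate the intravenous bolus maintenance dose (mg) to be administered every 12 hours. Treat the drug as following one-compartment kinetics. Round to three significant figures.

CL = 25 mL/min = 25 × 0.06 = 1.500 L/h
Patient clearance = 0.21 × 1.500 = 0.3150 L/h
D = CL × Css × τ / S = 0.3150 × 12 × 12 / 0.9 = 50.40 mg

50.4 mg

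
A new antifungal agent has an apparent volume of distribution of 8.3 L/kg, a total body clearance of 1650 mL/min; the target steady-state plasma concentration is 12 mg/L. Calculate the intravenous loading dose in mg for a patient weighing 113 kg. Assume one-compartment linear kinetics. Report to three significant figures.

Vd = 8.3 L/kg × 113 kg = 937.9 L
LD = Vd × C = 937.9 × 12.00 = 11250 mg

11300 mg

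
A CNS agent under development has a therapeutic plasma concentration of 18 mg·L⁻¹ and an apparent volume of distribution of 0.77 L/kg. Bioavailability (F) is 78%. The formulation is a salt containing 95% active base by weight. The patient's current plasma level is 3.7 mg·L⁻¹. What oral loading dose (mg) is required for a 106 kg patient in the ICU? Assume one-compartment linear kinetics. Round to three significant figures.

1580 mg

Total Vd = 0.77 × 106 = 81.62 L
The loading dose fills Vd to the target concentration.
Concentration deficit ΔC = 18 − 3.7 = 14.30 mg/L
LD = Vd × ΔC / F / S = 81.62 × 14.30 / 0.78 / 0.95 = 1575 mg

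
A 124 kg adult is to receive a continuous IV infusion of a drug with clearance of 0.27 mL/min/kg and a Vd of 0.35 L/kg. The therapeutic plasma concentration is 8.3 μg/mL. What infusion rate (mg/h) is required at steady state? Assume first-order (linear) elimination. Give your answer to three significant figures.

16.7 mg/h

CL = 0.27 mL/min/kg × 124 kg = 33.48 mL/min = 33.48 × 60/1000 = 2.009 L/h
R₀ = 2.009 × 8.3 = 16.67 mg/h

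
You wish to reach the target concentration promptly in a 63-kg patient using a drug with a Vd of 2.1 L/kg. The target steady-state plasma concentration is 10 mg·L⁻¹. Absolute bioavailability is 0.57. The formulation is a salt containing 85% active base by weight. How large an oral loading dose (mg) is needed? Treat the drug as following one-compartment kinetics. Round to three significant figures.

2730 mg

Vd(total) = 63 kg × 2.1 L/kg = 132.3 L
LD = Vd × C / F / S = 132.3 × 10.00 / 0.57 / 0.85 = 2731 mg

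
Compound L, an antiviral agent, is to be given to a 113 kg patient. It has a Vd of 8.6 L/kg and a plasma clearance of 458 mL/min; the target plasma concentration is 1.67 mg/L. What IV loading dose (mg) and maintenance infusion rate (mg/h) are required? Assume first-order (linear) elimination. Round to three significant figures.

Vd = 8.6 L/kg × 113 kg = 971.8 L
LD = Vd · C_target = 971.8 × 1.67 = 1623 mg
Convert clearance: 458 mL/min × 60 min/h ÷ 1000 mL/L = 27.48 L/h
Maintenance: replace elimination → rate = CL × Css = 27.48 × 1.67 = 45.89 mg/h

(a) 1620 mg; (b) 45.9 mg/h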